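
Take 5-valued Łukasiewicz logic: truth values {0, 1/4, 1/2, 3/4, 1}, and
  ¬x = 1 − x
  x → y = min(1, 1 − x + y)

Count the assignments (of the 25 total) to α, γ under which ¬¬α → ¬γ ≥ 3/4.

value 1: 15 assignments (counts)
value 3/4: 4 assignments (counts)
value 1/2: 3 assignments
value 1/4: 2 assignments
value 0: 1 assignment
So 19 of the 25 assignments meet the threshold.

19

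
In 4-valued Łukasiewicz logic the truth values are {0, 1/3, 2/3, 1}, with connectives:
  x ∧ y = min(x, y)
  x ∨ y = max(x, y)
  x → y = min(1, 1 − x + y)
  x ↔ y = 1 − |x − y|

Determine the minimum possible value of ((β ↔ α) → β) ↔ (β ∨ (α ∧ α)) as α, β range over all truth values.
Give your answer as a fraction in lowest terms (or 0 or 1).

2/3

Take α = 0, β = 1/3:
β ↔ α = 1/3 ↔ 0 = 2/3
(β ↔ α) → β = 2/3 → 1/3 = 2/3
α ∧ α = 0 ∧ 0 = 0
β ∨ (α ∧ α) = 1/3 ∨ 0 = 1/3
((β ↔ α) → β) ↔ (β ∨ (α ∧ α)) = 2/3 ↔ 1/3 = 2/3
No assignment yields a value below 2/3, so this is the minimum.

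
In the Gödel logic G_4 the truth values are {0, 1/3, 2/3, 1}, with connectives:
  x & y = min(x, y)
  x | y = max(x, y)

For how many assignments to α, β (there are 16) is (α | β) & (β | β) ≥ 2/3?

α = 0, β = 0 ↦ 0  <
α = 0, β = 1/3 ↦ 1/3  <
α = 0, β = 2/3 ↦ 2/3  ≥
α = 0, β = 1 ↦ 1  ≥
α = 1/3, β = 0 ↦ 0  <
α = 1/3, β = 1/3 ↦ 1/3  <
α = 1/3, β = 2/3 ↦ 2/3  ≥
α = 1/3, β = 1 ↦ 1  ≥
α = 2/3, β = 0 ↦ 0  <
α = 2/3, β = 1/3 ↦ 1/3  <
α = 2/3, β = 2/3 ↦ 2/3  ≥
α = 2/3, β = 1 ↦ 1  ≥
α = 1, β = 0 ↦ 0  <
α = 1, β = 1/3 ↦ 1/3  <
α = 1, β = 2/3 ↦ 2/3  ≥
α = 1, β = 1 ↦ 1  ≥
So 8 of the 16 assignments meet the threshold.

8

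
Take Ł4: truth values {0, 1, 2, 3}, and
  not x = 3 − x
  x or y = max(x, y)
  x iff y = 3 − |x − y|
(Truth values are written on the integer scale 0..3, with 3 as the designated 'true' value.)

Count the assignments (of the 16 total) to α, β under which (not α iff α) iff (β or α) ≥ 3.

α = 0, β = 0 ↦ 3  ≥
α = 0, β = 1 ↦ 2  <
α = 0, β = 2 ↦ 1  <
α = 0, β = 3 ↦ 0  <
α = 1, β = 0 ↦ 2  <
α = 1, β = 1 ↦ 2  <
α = 1, β = 2 ↦ 3  ≥
α = 1, β = 3 ↦ 2  <
α = 2, β = 0 ↦ 3  ≥
α = 2, β = 1 ↦ 3  ≥
α = 2, β = 2 ↦ 3  ≥
α = 2, β = 3 ↦ 2  <
α = 3, β = 0 ↦ 0  <
α = 3, β = 1 ↦ 0  <
α = 3, β = 2 ↦ 0  <
α = 3, β = 3 ↦ 0  <
So 5 of the 16 assignments meet the threshold.

5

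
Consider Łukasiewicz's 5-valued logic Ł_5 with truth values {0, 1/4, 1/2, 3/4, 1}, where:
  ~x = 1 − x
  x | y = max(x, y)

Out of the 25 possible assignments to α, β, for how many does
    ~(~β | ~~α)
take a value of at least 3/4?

value 1: 1 assignment (counts)
value 3/4: 3 assignments (counts)
value 1/2: 5 assignments
value 1/4: 7 assignments
value 0: 9 assignments
So 4 of the 25 assignments meet the threshold.

4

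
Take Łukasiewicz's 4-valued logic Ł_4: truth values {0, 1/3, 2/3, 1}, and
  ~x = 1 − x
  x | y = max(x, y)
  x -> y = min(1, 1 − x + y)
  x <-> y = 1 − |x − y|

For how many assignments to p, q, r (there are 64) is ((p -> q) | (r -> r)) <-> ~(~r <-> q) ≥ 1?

8

value 1: 8 assignments (counts)
value 2/3: 16 assignments
value 1/3: 24 assignments
value 0: 16 assignments
So 8 of the 64 assignments meet the threshold.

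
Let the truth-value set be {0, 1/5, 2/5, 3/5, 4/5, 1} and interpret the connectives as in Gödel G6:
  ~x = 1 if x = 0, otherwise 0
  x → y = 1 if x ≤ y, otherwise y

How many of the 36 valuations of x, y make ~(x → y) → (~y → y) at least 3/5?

31

value 1: 31 assignments (counts)
value 0: 5 assignments
So 31 of the 36 assignments meet the threshold.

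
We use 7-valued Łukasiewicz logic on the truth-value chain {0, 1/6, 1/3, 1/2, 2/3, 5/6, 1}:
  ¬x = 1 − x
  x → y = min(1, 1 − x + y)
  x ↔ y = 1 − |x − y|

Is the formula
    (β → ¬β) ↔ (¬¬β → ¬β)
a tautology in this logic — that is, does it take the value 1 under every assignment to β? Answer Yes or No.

Yes

β = 0 ↦ 1
β = 1/6 ↦ 1
β = 1/3 ↦ 1
β = 1/2 ↦ 1
β = 2/3 ↦ 1
β = 5/6 ↦ 1
β = 1 ↦ 1
Every assignment gives a value ≥ 1.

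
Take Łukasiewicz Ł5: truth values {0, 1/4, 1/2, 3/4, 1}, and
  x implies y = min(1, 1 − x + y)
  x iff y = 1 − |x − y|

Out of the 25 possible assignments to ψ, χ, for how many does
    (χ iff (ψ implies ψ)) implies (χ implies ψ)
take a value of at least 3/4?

value 1: 19 assignments (counts)
value 3/4: 2 assignments (counts)
value 1/2: 2 assignments
value 1/4: 1 assignment
value 0: 1 assignment
So 21 of the 25 assignments meet the threshold.

21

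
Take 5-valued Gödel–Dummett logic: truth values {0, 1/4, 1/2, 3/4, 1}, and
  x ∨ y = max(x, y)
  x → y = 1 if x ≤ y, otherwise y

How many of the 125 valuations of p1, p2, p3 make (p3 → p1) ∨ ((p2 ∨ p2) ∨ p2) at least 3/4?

value 1: 85 assignments (counts)
value 3/4: 13 assignments (counts)
value 1/2: 13 assignments
value 1/4: 10 assignments
value 0: 4 assignments
So 98 of the 125 assignments meet the threshold.

98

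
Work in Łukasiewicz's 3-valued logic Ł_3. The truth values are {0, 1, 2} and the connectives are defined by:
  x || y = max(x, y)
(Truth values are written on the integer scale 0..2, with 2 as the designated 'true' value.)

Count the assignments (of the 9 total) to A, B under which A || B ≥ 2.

A = 0, B = 0 ↦ 0  <
A = 0, B = 1 ↦ 1  <
A = 0, B = 2 ↦ 2  ≥
A = 1, B = 0 ↦ 1  <
A = 1, B = 1 ↦ 1  <
A = 1, B = 2 ↦ 2  ≥
A = 2, B = 0 ↦ 2  ≥
A = 2, B = 1 ↦ 2  ≥
A = 2, B = 2 ↦ 2  ≥
So 5 of the 9 assignments meet the threshold.

5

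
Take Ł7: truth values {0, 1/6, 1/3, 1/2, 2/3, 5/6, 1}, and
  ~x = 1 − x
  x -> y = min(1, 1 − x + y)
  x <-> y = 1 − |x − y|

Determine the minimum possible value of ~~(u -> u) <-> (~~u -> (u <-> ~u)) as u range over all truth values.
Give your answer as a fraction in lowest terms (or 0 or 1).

Take u = 1:
u -> u = 1 -> 1 = 1
~(u -> u) = ~1 = 0
~~(u -> u) = ~0 = 1
~u = ~1 = 0
~~u = ~0 = 1
~u = ~1 = 0
u <-> ~u = 1 <-> 0 = 0
~~u -> (u <-> ~u) = 1 -> 0 = 0
~~(u -> u) <-> (~~u -> (u <-> ~u)) = 1 <-> 0 = 0
No assignment yields a value below 0, so this is the minimum.

0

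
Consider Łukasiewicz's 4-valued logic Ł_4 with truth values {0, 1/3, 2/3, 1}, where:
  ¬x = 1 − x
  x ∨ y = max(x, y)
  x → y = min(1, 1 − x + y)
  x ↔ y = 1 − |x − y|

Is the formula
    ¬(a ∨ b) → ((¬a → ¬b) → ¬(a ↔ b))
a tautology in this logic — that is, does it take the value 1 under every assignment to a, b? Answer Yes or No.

No

Counterexample: take a = 0, b = 0.
a ∨ b = 0 ∨ 0 = 0
¬(a ∨ b) = ¬0 = 1
¬a = ¬0 = 1
¬b = ¬0 = 1
¬a → ¬b = 1 → 1 = 1
a ↔ b = 0 ↔ 0 = 1
¬(a ↔ b) = ¬1 = 0
(¬a → ¬b) → ¬(a ↔ b) = 1 → 0 = 0
¬(a ∨ b) → ((¬a → ¬b) → ¬(a ↔ b)) = 1 → 0 = 0
This gives 0 ≠ 1.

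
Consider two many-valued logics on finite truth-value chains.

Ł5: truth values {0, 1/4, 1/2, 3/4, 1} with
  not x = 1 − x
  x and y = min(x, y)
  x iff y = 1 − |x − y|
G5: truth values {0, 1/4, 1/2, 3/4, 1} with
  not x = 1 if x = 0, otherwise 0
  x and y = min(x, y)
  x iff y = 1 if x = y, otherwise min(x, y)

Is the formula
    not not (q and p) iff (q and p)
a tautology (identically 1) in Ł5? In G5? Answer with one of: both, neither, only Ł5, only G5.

only Ł5

In Ł5: every assignment gives 1 — tautology.
In G5: at p = 1/4, q = 1/4 the value is 1/4 — not a tautology.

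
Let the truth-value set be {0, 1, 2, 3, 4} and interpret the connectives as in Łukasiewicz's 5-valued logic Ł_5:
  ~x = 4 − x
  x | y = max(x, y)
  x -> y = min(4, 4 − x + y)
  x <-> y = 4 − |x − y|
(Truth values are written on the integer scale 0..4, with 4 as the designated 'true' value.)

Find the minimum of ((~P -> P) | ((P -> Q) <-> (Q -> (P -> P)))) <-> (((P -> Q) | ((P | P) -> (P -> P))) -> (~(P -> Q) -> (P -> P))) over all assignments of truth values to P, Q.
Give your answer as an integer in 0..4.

3

Take P = 1, Q = 0:
~P = ~1 = 3
~P -> P = 3 -> 1 = 2
P -> Q = 1 -> 0 = 3
P -> P = 1 -> 1 = 4
Q -> (P -> P) = 0 -> 4 = 4
(P -> Q) <-> (Q -> (P -> P)) = 3 <-> 4 = 3
(~P -> P) | ((P -> Q) <-> (Q -> (P -> P))) = 2 | 3 = 3
P -> Q = 1 -> 0 = 3
P | P = 1 | 1 = 1
P -> P = 1 -> 1 = 4
(P | P) -> (P -> P) = 1 -> 4 = 4
(P -> Q) | ((P | P) -> (P -> P)) = 3 | 4 = 4
P -> Q = 1 -> 0 = 3
~(P -> Q) = ~3 = 1
P -> P = 1 -> 1 = 4
~(P -> Q) -> (P -> P) = 1 -> 4 = 4
((P -> Q) | ((P | P) -> (P -> P))) -> (~(P -> Q) -> (P -> P)) = 4 -> 4 = 4
((~P -> P) | ((P -> Q) <-> (Q -> (P -> P)))) <-> (((P -> Q) | ((P | P) -> (P -> P))) -> (~(P -> Q) -> (P -> P))) = 3 <-> 4 = 3
No assignment yields a value below 3, so this is the minimum.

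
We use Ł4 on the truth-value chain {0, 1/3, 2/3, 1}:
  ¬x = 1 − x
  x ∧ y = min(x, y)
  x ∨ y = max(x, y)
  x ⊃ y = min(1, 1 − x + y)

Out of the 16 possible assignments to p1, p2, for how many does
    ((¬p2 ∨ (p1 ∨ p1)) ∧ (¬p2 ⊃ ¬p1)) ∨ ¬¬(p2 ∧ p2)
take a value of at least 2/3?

p1 = 0, p2 = 0 ↦ 1  ≥
p1 = 0, p2 = 1/3 ↦ 2/3  ≥
p1 = 0, p2 = 2/3 ↦ 2/3  ≥
p1 = 0, p2 = 1 ↦ 1  ≥
p1 = 1/3, p2 = 0 ↦ 2/3  ≥
p1 = 1/3, p2 = 1/3 ↦ 2/3  ≥
p1 = 1/3, p2 = 2/3 ↦ 2/3  ≥
p1 = 1/3, p2 = 1 ↦ 1  ≥
p1 = 2/3, p2 = 0 ↦ 1/3  <
p1 = 2/3, p2 = 1/3 ↦ 2/3  ≥
p1 = 2/3, p2 = 2/3 ↦ 2/3  ≥
p1 = 2/3, p2 = 1 ↦ 1  ≥
p1 = 1, p2 = 0 ↦ 0  <
p1 = 1, p2 = 1/3 ↦ 1/3  <
p1 = 1, p2 = 2/3 ↦ 2/3  ≥
p1 = 1, p2 = 1 ↦ 1  ≥
So 13 of the 16 assignments meet the threshold.

13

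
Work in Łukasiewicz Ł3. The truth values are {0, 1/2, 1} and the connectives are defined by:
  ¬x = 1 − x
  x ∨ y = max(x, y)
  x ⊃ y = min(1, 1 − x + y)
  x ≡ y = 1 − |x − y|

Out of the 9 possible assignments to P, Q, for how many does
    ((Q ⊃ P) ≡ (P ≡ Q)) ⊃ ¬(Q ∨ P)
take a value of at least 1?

3

P = 0, Q = 0 ↦ 1  ≥
P = 0, Q = 1/2 ↦ 1/2  <
P = 0, Q = 1 ↦ 0  <
P = 1/2, Q = 0 ↦ 1  ≥
P = 1/2, Q = 1/2 ↦ 1/2  <
P = 1/2, Q = 1 ↦ 0  <
P = 1, Q = 0 ↦ 1  ≥
P = 1, Q = 1/2 ↦ 1/2  <
P = 1, Q = 1 ↦ 0  <
So 3 of the 9 assignments meet the threshold.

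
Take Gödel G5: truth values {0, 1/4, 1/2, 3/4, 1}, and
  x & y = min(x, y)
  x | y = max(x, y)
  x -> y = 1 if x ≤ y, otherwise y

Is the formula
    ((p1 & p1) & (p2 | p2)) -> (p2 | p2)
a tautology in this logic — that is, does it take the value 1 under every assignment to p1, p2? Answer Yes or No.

At p1 = 0, p2 = 3/4, for instance:
p1 & p1 = 0 & 0 = 0
p2 | p2 = 3/4 | 3/4 = 3/4
(p1 & p1) & (p2 | p2) = 0 & 3/4 = 0
((p1 & p1) & (p2 | p2)) -> (p2 | p2) = 0 -> 3/4 = 1
and checking the remaining 24 assignments likewise gives ≥ 1 in every case.

Yes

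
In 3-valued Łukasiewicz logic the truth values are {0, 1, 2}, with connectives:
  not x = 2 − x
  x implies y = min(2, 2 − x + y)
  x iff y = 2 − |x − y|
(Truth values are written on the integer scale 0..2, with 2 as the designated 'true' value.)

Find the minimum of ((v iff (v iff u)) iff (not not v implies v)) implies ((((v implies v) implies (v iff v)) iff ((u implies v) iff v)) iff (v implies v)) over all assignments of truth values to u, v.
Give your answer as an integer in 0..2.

1

Take u = 0, v = 1:
v iff u = 1 iff 0 = 1
v iff (v iff u) = 1 iff 1 = 2
not v = not 1 = 1
not not v = not 1 = 1
not not v implies v = 1 implies 1 = 2
(v iff (v iff u)) iff (not not v implies v) = 2 iff 2 = 2
v implies v = 1 implies 1 = 2
v iff v = 1 iff 1 = 2
(v implies v) implies (v iff v) = 2 implies 2 = 2
u implies v = 0 implies 1 = 2
(u implies v) iff v = 2 iff 1 = 1
((v implies v) implies (v iff v)) iff ((u implies v) iff v) = 2 iff 1 = 1
v implies v = 1 implies 1 = 2
(((v implies v) implies (v iff v)) iff ((u implies v) iff v)) iff (v implies v) = 1 iff 2 = 1
((v iff (v iff u)) iff (not not v implies v)) implies ((((v implies v) implies (v iff v)) iff ((u implies v) iff v)) iff (v implies v)) = 2 implies 1 = 1
No assignment yields a value below 1, so this is the minimum.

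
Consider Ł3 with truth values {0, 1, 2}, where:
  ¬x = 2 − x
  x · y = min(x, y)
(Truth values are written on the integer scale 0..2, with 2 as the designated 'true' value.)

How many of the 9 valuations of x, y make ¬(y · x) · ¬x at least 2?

x = 0, y = 0 ↦ 2  ≥
x = 0, y = 1 ↦ 2  ≥
x = 0, y = 2 ↦ 2  ≥
x = 1, y = 0 ↦ 1  <
x = 1, y = 1 ↦ 1  <
x = 1, y = 2 ↦ 1  <
x = 2, y = 0 ↦ 0  <
x = 2, y = 1 ↦ 0  <
x = 2, y = 2 ↦ 0  <
So 3 of the 9 assignments meet the threshold.

3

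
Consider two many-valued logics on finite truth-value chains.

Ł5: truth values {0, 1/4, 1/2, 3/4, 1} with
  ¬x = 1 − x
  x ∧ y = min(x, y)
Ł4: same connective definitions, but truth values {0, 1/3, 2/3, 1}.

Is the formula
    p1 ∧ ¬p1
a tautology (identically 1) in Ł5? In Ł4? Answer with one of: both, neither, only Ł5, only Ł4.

neither

In Ł5: at p1 = 0 the value is 0 — not a tautology.
In Ł4: at p1 = 0 the value is 0 — not a tautology.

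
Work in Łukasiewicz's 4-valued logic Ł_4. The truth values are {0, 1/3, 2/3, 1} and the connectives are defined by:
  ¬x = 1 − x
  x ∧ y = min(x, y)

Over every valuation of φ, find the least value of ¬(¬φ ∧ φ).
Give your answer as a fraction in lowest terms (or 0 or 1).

2/3

Take φ = 1/3:
¬φ = ¬1/3 = 2/3
¬φ ∧ φ = 2/3 ∧ 1/3 = 1/3
¬(¬φ ∧ φ) = ¬1/3 = 2/3
No assignment yields a value below 2/3, so this is the minimum.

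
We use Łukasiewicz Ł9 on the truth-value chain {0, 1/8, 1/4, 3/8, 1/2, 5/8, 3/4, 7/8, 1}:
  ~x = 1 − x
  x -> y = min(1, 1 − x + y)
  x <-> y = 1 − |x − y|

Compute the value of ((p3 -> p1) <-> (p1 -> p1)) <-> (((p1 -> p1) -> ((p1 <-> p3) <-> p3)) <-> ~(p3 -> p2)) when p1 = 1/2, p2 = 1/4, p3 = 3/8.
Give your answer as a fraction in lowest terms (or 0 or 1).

5/8

p3 -> p1 = 3/8 -> 1/2 = 1
p1 -> p1 = 1/2 -> 1/2 = 1
(p3 -> p1) <-> (p1 -> p1) = 1 <-> 1 = 1
p1 -> p1 = 1/2 -> 1/2 = 1
p1 <-> p3 = 1/2 <-> 3/8 = 7/8
(p1 <-> p3) <-> p3 = 7/8 <-> 3/8 = 1/2
(p1 -> p1) -> ((p1 <-> p3) <-> p3) = 1 -> 1/2 = 1/2
p3 -> p2 = 3/8 -> 1/4 = 7/8
~(p3 -> p2) = ~7/8 = 1/8
((p1 -> p1) -> ((p1 <-> p3) <-> p3)) <-> ~(p3 -> p2) = 1/2 <-> 1/8 = 5/8
((p3 -> p1) <-> (p1 -> p1)) <-> (((p1 -> p1) -> ((p1 <-> p3) <-> p3)) <-> ~(p3 -> p2)) = 1 <-> 5/8 = 5/8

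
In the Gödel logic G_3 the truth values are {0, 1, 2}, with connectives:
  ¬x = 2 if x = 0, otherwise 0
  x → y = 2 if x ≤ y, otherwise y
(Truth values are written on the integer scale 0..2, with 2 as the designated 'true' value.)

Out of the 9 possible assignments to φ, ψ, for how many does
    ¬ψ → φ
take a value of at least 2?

φ = 0, ψ = 0 ↦ 0  <
φ = 0, ψ = 1 ↦ 2  ≥
φ = 0, ψ = 2 ↦ 2  ≥
φ = 1, ψ = 0 ↦ 1  <
φ = 1, ψ = 1 ↦ 2  ≥
φ = 1, ψ = 2 ↦ 2  ≥
φ = 2, ψ = 0 ↦ 2  ≥
φ = 2, ψ = 1 ↦ 2  ≥
φ = 2, ψ = 2 ↦ 2  ≥
So 7 of the 9 assignments meet the threshold.

7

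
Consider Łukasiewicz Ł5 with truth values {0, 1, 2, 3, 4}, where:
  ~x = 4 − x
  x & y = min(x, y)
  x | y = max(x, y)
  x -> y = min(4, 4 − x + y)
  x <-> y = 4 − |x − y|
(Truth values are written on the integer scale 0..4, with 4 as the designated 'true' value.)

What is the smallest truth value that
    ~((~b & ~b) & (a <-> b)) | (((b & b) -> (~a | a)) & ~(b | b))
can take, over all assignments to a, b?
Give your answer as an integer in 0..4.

Take a = 0, b = 2:
~b = ~2 = 2
~b = ~2 = 2
~b & ~b = 2 & 2 = 2
a <-> b = 0 <-> 2 = 2
(~b & ~b) & (a <-> b) = 2 & 2 = 2
~((~b & ~b) & (a <-> b)) = ~2 = 2
b & b = 2 & 2 = 2
~a = ~0 = 4
~a | a = 4 | 0 = 4
(b & b) -> (~a | a) = 2 -> 4 = 4
b | b = 2 | 2 = 2
~(b | b) = ~2 = 2
((b & b) -> (~a | a)) & ~(b | b) = 4 & 2 = 2
~((~b & ~b) & (a <-> b)) | (((b & b) -> (~a | a)) & ~(b | b)) = 2 | 2 = 2
No assignment yields a value below 2, so this is the minimum.

2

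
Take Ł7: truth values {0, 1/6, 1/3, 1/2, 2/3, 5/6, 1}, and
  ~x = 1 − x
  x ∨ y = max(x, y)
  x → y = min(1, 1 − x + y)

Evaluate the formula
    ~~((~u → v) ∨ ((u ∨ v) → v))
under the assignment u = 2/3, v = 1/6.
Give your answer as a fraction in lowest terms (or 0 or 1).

5/6

~u = ~2/3 = 1/3
~u → v = 1/3 → 1/6 = 5/6
u ∨ v = 2/3 ∨ 1/6 = 2/3
(u ∨ v) → v = 2/3 → 1/6 = 1/2
(~u → v) ∨ ((u ∨ v) → v) = 5/6 ∨ 1/2 = 5/6
~((~u → v) ∨ ((u ∨ v) → v)) = ~5/6 = 1/6
~~((~u → v) ∨ ((u ∨ v) → v)) = ~1/6 = 5/6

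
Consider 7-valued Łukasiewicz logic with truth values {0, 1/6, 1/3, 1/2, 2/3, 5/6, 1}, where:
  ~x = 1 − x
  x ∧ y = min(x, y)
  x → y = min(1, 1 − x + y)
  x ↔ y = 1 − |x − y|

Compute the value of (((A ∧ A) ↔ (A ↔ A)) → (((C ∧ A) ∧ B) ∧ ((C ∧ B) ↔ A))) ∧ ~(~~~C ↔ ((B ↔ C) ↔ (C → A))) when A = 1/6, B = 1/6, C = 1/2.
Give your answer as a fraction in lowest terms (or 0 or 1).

1/2

A ∧ A = 1/6 ∧ 1/6 = 1/6
A ↔ A = 1/6 ↔ 1/6 = 1
(A ∧ A) ↔ (A ↔ A) = 1/6 ↔ 1 = 1/6
C ∧ A = 1/2 ∧ 1/6 = 1/6
(C ∧ A) ∧ B = 1/6 ∧ 1/6 = 1/6
C ∧ B = 1/2 ∧ 1/6 = 1/6
(C ∧ B) ↔ A = 1/6 ↔ 1/6 = 1
((C ∧ A) ∧ B) ∧ ((C ∧ B) ↔ A) = 1/6 ∧ 1 = 1/6
((A ∧ A) ↔ (A ↔ A)) → (((C ∧ A) ∧ B) ∧ ((C ∧ B) ↔ A)) = 1/6 → 1/6 = 1
~C = ~1/2 = 1/2
~~C = ~1/2 = 1/2
~~~C = ~1/2 = 1/2
B ↔ C = 1/6 ↔ 1/2 = 2/3
C → A = 1/2 → 1/6 = 2/3
(B ↔ C) ↔ (C → A) = 2/3 ↔ 2/3 = 1
~~~C ↔ ((B ↔ C) ↔ (C → A)) = 1/2 ↔ 1 = 1/2
~(~~~C ↔ ((B ↔ C) ↔ (C → A))) = ~1/2 = 1/2
(((A ∧ A) ↔ (A ↔ A)) → (((C ∧ A) ∧ B) ∧ ((C ∧ B) ↔ A))) ∧ ~(~~~C ↔ ((B ↔ C) ↔ (C → A))) = 1 ∧ 1/2 = 1/2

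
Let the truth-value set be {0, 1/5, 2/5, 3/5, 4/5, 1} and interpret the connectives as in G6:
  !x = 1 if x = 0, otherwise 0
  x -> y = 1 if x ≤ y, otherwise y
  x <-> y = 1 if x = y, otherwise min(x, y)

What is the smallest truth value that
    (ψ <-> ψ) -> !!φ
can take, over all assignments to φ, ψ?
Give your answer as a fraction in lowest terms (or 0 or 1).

Take φ = 0, ψ = 0:
ψ <-> ψ = 0 <-> 0 = 1
!φ = !0 = 1
!!φ = !1 = 0
(ψ <-> ψ) -> !!φ = 1 -> 0 = 0
No assignment yields a value below 0, so this is the minimum.

0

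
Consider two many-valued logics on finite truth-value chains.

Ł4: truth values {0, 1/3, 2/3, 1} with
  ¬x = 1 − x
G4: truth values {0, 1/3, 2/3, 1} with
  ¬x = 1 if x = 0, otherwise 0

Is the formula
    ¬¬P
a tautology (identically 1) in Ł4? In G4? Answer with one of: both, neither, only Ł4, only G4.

In Ł4: at P = 0 the value is 0 — not a tautology.
In G4: at P = 0 the value is 0 — not a tautology.

neither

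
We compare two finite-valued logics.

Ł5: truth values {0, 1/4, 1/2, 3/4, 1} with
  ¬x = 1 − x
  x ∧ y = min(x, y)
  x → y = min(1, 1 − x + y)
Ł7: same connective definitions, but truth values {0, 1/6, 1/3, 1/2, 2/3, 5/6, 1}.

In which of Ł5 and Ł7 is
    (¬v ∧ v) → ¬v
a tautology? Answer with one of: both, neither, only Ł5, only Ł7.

In Ł5: every assignment gives 1 — tautology.
In Ł7: every assignment gives 1 — tautology.

both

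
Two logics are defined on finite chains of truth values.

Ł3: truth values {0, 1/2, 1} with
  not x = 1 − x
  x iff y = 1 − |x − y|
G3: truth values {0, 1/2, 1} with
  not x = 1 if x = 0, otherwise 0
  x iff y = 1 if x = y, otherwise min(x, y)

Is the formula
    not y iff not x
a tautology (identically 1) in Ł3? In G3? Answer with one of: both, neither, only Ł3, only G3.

In Ł3: at x = 0, y = 1/2 the value is 1/2 — not a tautology.
In G3: at x = 0, y = 1/2 the value is 0 — not a tautology.

neither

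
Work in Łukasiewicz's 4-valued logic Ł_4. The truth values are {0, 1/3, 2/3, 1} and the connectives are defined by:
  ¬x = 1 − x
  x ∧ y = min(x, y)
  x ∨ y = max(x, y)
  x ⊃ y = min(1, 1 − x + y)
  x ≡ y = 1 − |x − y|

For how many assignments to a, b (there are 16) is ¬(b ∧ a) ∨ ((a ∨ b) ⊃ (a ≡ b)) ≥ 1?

a = 0, b = 0 ↦ 1  ≥
a = 0, b = 1/3 ↦ 1  ≥
a = 0, b = 2/3 ↦ 1  ≥
a = 0, b = 1 ↦ 1  ≥
a = 1/3, b = 0 ↦ 1  ≥
a = 1/3, b = 1/3 ↦ 1  ≥
a = 1/3, b = 2/3 ↦ 1  ≥
a = 1/3, b = 1 ↦ 2/3  <
a = 2/3, b = 0 ↦ 1  ≥
a = 2/3, b = 1/3 ↦ 1  ≥
a = 2/3, b = 2/3 ↦ 1  ≥
a = 2/3, b = 1 ↦ 2/3  <
a = 1, b = 0 ↦ 1  ≥
a = 1, b = 1/3 ↦ 2/3  <
a = 1, b = 2/3 ↦ 2/3  <
a = 1, b = 1 ↦ 1  ≥
So 12 of the 16 assignments meet the threshold.

12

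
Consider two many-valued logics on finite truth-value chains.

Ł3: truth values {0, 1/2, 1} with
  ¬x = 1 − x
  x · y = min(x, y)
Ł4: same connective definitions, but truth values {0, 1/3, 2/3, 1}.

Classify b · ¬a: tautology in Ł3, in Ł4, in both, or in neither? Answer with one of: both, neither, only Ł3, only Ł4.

In Ł3: at a = 0, b = 0 the value is 0 — not a tautology.
In Ł4: at a = 0, b = 0 the value is 0 — not a tautology.

neither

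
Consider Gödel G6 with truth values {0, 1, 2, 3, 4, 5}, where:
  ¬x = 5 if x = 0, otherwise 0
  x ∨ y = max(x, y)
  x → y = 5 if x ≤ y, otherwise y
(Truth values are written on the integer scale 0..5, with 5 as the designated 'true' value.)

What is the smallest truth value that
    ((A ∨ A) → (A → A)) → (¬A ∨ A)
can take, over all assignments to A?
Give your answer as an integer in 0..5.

Take A = 1:
A ∨ A = 1 ∨ 1 = 1
A → A = 1 → 1 = 5
(A ∨ A) → (A → A) = 1 → 5 = 5
¬A = ¬1 = 0
¬A ∨ A = 0 ∨ 1 = 1
((A ∨ A) → (A → A)) → (¬A ∨ A) = 5 → 1 = 1
No assignment yields a value below 1, so this is the minimum.

1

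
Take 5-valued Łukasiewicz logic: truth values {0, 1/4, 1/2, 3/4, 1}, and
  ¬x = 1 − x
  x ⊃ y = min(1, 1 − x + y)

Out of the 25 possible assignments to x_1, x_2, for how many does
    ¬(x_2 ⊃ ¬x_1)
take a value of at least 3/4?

value 1: 1 assignment (counts)
value 3/4: 2 assignments (counts)
value 1/2: 3 assignments
value 1/4: 4 assignments
value 0: 15 assignments
So 3 of the 25 assignments meet the threshold.

3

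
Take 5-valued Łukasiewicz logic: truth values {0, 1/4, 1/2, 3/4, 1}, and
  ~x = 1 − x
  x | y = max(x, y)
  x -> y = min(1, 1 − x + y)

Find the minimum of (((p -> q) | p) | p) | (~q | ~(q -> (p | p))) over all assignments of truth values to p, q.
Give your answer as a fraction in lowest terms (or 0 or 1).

Take p = 1/2, q = 1/4:
p -> q = 1/2 -> 1/4 = 3/4
(p -> q) | p = 3/4 | 1/2 = 3/4
((p -> q) | p) | p = 3/4 | 1/2 = 3/4
~q = ~1/4 = 3/4
p | p = 1/2 | 1/2 = 1/2
q -> (p | p) = 1/4 -> 1/2 = 1
~(q -> (p | p)) = ~1 = 0
~q | ~(q -> (p | p)) = 3/4 | 0 = 3/4
(((p -> q) | p) | p) | (~q | ~(q -> (p | p))) = 3/4 | 3/4 = 3/4
No assignment yields a value below 3/4, so this is the minimum.

3/4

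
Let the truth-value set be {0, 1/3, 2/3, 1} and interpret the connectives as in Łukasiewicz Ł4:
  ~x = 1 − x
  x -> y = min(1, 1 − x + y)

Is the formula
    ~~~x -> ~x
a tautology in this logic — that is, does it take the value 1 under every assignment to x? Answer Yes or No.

x = 0 ↦ 1
x = 1/3 ↦ 1
x = 2/3 ↦ 1
x = 1 ↦ 1
Every assignment gives a value ≥ 1.

Yes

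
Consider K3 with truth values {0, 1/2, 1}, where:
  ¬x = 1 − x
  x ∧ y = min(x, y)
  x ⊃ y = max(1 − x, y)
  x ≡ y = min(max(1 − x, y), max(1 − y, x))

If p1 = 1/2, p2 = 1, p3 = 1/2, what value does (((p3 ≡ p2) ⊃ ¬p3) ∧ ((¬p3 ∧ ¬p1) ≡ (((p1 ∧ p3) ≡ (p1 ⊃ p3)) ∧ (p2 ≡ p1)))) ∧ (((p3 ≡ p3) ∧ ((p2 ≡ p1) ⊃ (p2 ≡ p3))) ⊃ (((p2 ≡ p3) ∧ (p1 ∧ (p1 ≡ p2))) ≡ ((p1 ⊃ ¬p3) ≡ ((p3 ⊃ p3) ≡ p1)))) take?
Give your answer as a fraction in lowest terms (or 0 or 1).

p3 ≡ p2 = 1/2 ≡ 1 = 1/2
¬p3 = ¬1/2 = 1/2
(p3 ≡ p2) ⊃ ¬p3 = 1/2 ⊃ 1/2 = 1/2
¬p3 = ¬1/2 = 1/2
¬p1 = ¬1/2 = 1/2
¬p3 ∧ ¬p1 = 1/2 ∧ 1/2 = 1/2
p1 ∧ p3 = 1/2 ∧ 1/2 = 1/2
p1 ⊃ p3 = 1/2 ⊃ 1/2 = 1/2
(p1 ∧ p3) ≡ (p1 ⊃ p3) = 1/2 ≡ 1/2 = 1/2
p2 ≡ p1 = 1 ≡ 1/2 = 1/2
((p1 ∧ p3) ≡ (p1 ⊃ p3)) ∧ (p2 ≡ p1) = 1/2 ∧ 1/2 = 1/2
(¬p3 ∧ ¬p1) ≡ (((p1 ∧ p3) ≡ (p1 ⊃ p3)) ∧ (p2 ≡ p1)) = 1/2 ≡ 1/2 = 1/2
((p3 ≡ p2) ⊃ ¬p3) ∧ ((¬p3 ∧ ¬p1) ≡ (((p1 ∧ p3) ≡ (p1 ⊃ p3)) ∧ (p2 ≡ p1))) = 1/2 ∧ 1/2 = 1/2
p3 ≡ p3 = 1/2 ≡ 1/2 = 1/2
p2 ≡ p1 = 1 ≡ 1/2 = 1/2
p2 ≡ p3 = 1 ≡ 1/2 = 1/2
(p2 ≡ p1) ⊃ (p2 ≡ p3) = 1/2 ⊃ 1/2 = 1/2
(p3 ≡ p3) ∧ ((p2 ≡ p1) ⊃ (p2 ≡ p3)) = 1/2 ∧ 1/2 = 1/2
p2 ≡ p3 = 1 ≡ 1/2 = 1/2
p1 ≡ p2 = 1/2 ≡ 1 = 1/2
p1 ∧ (p1 ≡ p2) = 1/2 ∧ 1/2 = 1/2
(p2 ≡ p3) ∧ (p1 ∧ (p1 ≡ p2)) = 1/2 ∧ 1/2 = 1/2
¬p3 = ¬1/2 = 1/2
p1 ⊃ ¬p3 = 1/2 ⊃ 1/2 = 1/2
p3 ⊃ p3 = 1/2 ⊃ 1/2 = 1/2
(p3 ⊃ p3) ≡ p1 = 1/2 ≡ 1/2 = 1/2
(p1 ⊃ ¬p3) ≡ ((p3 ⊃ p3) ≡ p1) = 1/2 ≡ 1/2 = 1/2
((p2 ≡ p3) ∧ (p1 ∧ (p1 ≡ p2))) ≡ ((p1 ⊃ ¬p3) ≡ ((p3 ⊃ p3) ≡ p1)) = 1/2 ≡ 1/2 = 1/2
((p3 ≡ p3) ∧ ((p2 ≡ p1) ⊃ (p2 ≡ p3))) ⊃ (((p2 ≡ p3) ∧ (p1 ∧ (p1 ≡ p2))) ≡ ((p1 ⊃ ¬p3) ≡ ((p3 ⊃ p3) ≡ p1))) = 1/2 ⊃ 1/2 = 1/2
(((p3 ≡ p2) ⊃ ¬p3) ∧ ((¬p3 ∧ ¬p1) ≡ (((p1 ∧ p3) ≡ (p1 ⊃ p3)) ∧ (p2 ≡ p1)))) ∧ (((p3 ≡ p3) ∧ ((p2 ≡ p1) ⊃ (p2 ≡ p3))) ⊃ (((p2 ≡ p3) ∧ (p1 ∧ (p1 ≡ p2))) ≡ ((p1 ⊃ ¬p3) ≡ ((p3 ⊃ p3) ≡ p1)))) = 1/2 ∧ 1/2 = 1/2

1/2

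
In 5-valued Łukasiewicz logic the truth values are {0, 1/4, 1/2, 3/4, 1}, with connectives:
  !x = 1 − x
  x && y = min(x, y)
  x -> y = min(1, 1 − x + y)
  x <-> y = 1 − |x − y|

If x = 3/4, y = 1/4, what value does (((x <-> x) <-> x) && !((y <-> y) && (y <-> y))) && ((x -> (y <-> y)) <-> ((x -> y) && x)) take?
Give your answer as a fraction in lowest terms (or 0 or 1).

x <-> x = 3/4 <-> 3/4 = 1
(x <-> x) <-> x = 1 <-> 3/4 = 3/4
y <-> y = 1/4 <-> 1/4 = 1
y <-> y = 1/4 <-> 1/4 = 1
(y <-> y) && (y <-> y) = 1 && 1 = 1
!((y <-> y) && (y <-> y)) = !1 = 0
((x <-> x) <-> x) && !((y <-> y) && (y <-> y)) = 3/4 && 0 = 0
y <-> y = 1/4 <-> 1/4 = 1
x -> (y <-> y) = 3/4 -> 1 = 1
x -> y = 3/4 -> 1/4 = 1/2
(x -> y) && x = 1/2 && 3/4 = 1/2
(x -> (y <-> y)) <-> ((x -> y) && x) = 1 <-> 1/2 = 1/2
(((x <-> x) <-> x) && !((y <-> y) && (y <-> y))) && ((x -> (y <-> y)) <-> ((x -> y) && x)) = 0 && 1/2 = 0

0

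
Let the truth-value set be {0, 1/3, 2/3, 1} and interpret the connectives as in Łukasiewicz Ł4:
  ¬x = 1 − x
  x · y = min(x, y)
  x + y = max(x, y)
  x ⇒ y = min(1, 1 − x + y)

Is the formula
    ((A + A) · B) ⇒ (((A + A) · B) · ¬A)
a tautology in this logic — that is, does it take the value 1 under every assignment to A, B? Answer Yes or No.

Counterexample: take A = 2/3, B = 2/3.
A + A = 2/3 + 2/3 = 2/3
(A + A) · B = 2/3 · 2/3 = 2/3
¬A = ¬2/3 = 1/3
((A + A) · B) · ¬A = 2/3 · 1/3 = 1/3
((A + A) · B) ⇒ (((A + A) · B) · ¬A) = 2/3 ⇒ 1/3 = 2/3
This gives 2/3 ≠ 1.

No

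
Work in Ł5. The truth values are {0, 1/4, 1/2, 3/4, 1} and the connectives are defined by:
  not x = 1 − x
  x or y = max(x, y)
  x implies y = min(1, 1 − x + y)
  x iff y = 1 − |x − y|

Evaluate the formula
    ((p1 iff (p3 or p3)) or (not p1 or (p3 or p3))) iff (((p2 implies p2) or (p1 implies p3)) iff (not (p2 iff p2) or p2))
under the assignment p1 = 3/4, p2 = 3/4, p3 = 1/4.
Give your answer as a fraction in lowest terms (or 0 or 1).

p3 or p3 = 1/4 or 1/4 = 1/4
p1 iff (p3 or p3) = 3/4 iff 1/4 = 1/2
not p1 = not 3/4 = 1/4
p3 or p3 = 1/4 or 1/4 = 1/4
not p1 or (p3 or p3) = 1/4 or 1/4 = 1/4
(p1 iff (p3 or p3)) or (not p1 or (p3 or p3)) = 1/2 or 1/4 = 1/2
p2 implies p2 = 3/4 implies 3/4 = 1
p1 implies p3 = 3/4 implies 1/4 = 1/2
(p2 implies p2) or (p1 implies p3) = 1 or 1/2 = 1
p2 iff p2 = 3/4 iff 3/4 = 1
not (p2 iff p2) = not 1 = 0
not (p2 iff p2) or p2 = 0 or 3/4 = 3/4
((p2 implies p2) or (p1 implies p3)) iff (not (p2 iff p2) or p2) = 1 iff 3/4 = 3/4
((p1 iff (p3 or p3)) or (not p1 or (p3 or p3))) iff (((p2 implies p2) or (p1 implies p3)) iff (not (p2 iff p2) or p2)) = 1/2 iff 3/4 = 3/4

3/4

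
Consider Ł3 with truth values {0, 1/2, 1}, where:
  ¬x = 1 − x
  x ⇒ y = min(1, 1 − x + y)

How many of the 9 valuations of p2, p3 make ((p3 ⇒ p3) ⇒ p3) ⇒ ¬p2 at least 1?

6

p2 = 0, p3 = 0 ↦ 1  ≥
p2 = 0, p3 = 1/2 ↦ 1  ≥
p2 = 0, p3 = 1 ↦ 1  ≥
p2 = 1/2, p3 = 0 ↦ 1  ≥
p2 = 1/2, p3 = 1/2 ↦ 1  ≥
p2 = 1/2, p3 = 1 ↦ 1/2  <
p2 = 1, p3 = 0 ↦ 1  ≥
p2 = 1, p3 = 1/2 ↦ 1/2  <
p2 = 1, p3 = 1 ↦ 0  <
So 6 of the 9 assignments meet the threshold.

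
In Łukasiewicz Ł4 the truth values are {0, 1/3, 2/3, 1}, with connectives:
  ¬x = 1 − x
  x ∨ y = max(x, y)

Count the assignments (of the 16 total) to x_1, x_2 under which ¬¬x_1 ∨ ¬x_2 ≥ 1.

x_1 = 0, x_2 = 0 ↦ 1  ≥
x_1 = 0, x_2 = 1/3 ↦ 2/3  <
x_1 = 0, x_2 = 2/3 ↦ 1/3  <
x_1 = 0, x_2 = 1 ↦ 0  <
x_1 = 1/3, x_2 = 0 ↦ 1  ≥
x_1 = 1/3, x_2 = 1/3 ↦ 2/3  <
x_1 = 1/3, x_2 = 2/3 ↦ 1/3  <
x_1 = 1/3, x_2 = 1 ↦ 1/3  <
x_1 = 2/3, x_2 = 0 ↦ 1  ≥
x_1 = 2/3, x_2 = 1/3 ↦ 2/3  <
x_1 = 2/3, x_2 = 2/3 ↦ 2/3  <
x_1 = 2/3, x_2 = 1 ↦ 2/3  <
x_1 = 1, x_2 = 0 ↦ 1  ≥
x_1 = 1, x_2 = 1/3 ↦ 1  ≥
x_1 = 1, x_2 = 2/3 ↦ 1  ≥
x_1 = 1, x_2 = 1 ↦ 1  ≥
So 7 of the 16 assignments meet the threshold.

7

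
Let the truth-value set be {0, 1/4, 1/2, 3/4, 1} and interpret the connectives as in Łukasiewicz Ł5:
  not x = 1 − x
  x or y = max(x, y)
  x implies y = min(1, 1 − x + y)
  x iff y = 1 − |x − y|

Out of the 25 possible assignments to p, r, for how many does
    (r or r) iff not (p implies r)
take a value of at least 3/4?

8

value 1: 3 assignments (counts)
value 3/4: 5 assignments (counts)
value 1/2: 6 assignments
value 1/4: 5 assignments
value 0: 6 assignments
So 8 of the 25 assignments meet the threshold.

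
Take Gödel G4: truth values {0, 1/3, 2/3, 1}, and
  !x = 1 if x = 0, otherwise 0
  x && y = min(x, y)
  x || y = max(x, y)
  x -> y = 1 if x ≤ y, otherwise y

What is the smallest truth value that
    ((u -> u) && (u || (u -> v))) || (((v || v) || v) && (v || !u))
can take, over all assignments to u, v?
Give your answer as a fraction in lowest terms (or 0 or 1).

Take u = 1/3, v = 0:
u -> u = 1/3 -> 1/3 = 1
u -> v = 1/3 -> 0 = 0
u || (u -> v) = 1/3 || 0 = 1/3
(u -> u) && (u || (u -> v)) = 1 && 1/3 = 1/3
v || v = 0 || 0 = 0
(v || v) || v = 0 || 0 = 0
!u = !1/3 = 0
v || !u = 0 || 0 = 0
((v || v) || v) && (v || !u) = 0 && 0 = 0
((u -> u) && (u || (u -> v))) || (((v || v) || v) && (v || !u)) = 1/3 || 0 = 1/3
No assignment yields a value below 1/3, so this is the minimum.

1/3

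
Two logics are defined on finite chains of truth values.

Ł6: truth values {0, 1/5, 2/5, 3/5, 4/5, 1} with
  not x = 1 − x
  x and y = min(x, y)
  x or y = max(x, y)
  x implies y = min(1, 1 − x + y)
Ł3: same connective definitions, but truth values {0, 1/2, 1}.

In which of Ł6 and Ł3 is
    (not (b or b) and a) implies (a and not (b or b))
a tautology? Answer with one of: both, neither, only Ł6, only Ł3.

both

In Ł6: every assignment gives 1 — tautology.
In Ł3: every assignment gives 1 — tautology.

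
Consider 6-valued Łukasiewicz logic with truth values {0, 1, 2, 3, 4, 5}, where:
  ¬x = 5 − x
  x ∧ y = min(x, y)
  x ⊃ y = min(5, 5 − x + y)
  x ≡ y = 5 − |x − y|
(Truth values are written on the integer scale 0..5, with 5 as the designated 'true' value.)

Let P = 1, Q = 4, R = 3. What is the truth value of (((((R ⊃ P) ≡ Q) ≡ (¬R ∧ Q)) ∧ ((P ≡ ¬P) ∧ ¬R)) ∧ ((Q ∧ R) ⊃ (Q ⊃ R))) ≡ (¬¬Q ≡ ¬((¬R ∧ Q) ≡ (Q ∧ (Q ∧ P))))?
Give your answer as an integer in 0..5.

5

R ⊃ P = 3 ⊃ 1 = 3
(R ⊃ P) ≡ Q = 3 ≡ 4 = 4
¬R = ¬3 = 2
¬R ∧ Q = 2 ∧ 4 = 2
((R ⊃ P) ≡ Q) ≡ (¬R ∧ Q) = 4 ≡ 2 = 3
¬P = ¬1 = 4
P ≡ ¬P = 1 ≡ 4 = 2
¬R = ¬3 = 2
(P ≡ ¬P) ∧ ¬R = 2 ∧ 2 = 2
(((R ⊃ P) ≡ Q) ≡ (¬R ∧ Q)) ∧ ((P ≡ ¬P) ∧ ¬R) = 3 ∧ 2 = 2
Q ∧ R = 4 ∧ 3 = 3
Q ⊃ R = 4 ⊃ 3 = 4
(Q ∧ R) ⊃ (Q ⊃ R) = 3 ⊃ 4 = 5
((((R ⊃ P) ≡ Q) ≡ (¬R ∧ Q)) ∧ ((P ≡ ¬P) ∧ ¬R)) ∧ ((Q ∧ R) ⊃ (Q ⊃ R)) = 2 ∧ 5 = 2
¬Q = ¬4 = 1
¬¬Q = ¬1 = 4
¬R = ¬3 = 2
¬R ∧ Q = 2 ∧ 4 = 2
Q ∧ P = 4 ∧ 1 = 1
Q ∧ (Q ∧ P) = 4 ∧ 1 = 1
(¬R ∧ Q) ≡ (Q ∧ (Q ∧ P)) = 2 ≡ 1 = 4
¬((¬R ∧ Q) ≡ (Q ∧ (Q ∧ P))) = ¬4 = 1
¬¬Q ≡ ¬((¬R ∧ Q) ≡ (Q ∧ (Q ∧ P))) = 4 ≡ 1 = 2
(((((R ⊃ P) ≡ Q) ≡ (¬R ∧ Q)) ∧ ((P ≡ ¬P) ∧ ¬R)) ∧ ((Q ∧ R) ⊃ (Q ⊃ R))) ≡ (¬¬Q ≡ ¬((¬R ∧ Q) ≡ (Q ∧ (Q ∧ P)))) = 2 ≡ 2 = 5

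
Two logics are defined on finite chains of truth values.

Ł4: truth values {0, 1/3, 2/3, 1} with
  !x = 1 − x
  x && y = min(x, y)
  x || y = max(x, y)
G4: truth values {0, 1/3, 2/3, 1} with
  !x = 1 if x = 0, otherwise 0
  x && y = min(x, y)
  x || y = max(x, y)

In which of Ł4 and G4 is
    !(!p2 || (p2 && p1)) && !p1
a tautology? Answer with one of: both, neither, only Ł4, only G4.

neither

In Ł4: at p1 = 0, p2 = 0 the value is 0 — not a tautology.
In G4: at p1 = 0, p2 = 0 the value is 0 — not a tautology.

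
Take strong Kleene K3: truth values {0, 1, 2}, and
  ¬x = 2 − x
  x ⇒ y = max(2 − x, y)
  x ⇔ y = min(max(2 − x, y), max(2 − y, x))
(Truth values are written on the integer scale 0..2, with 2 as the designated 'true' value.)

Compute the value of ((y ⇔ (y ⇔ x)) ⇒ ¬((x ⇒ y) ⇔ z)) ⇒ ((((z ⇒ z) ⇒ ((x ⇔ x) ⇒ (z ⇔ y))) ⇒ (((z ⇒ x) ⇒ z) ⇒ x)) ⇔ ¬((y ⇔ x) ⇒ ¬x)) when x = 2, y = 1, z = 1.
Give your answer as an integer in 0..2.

y ⇔ x = 1 ⇔ 2 = 1
y ⇔ (y ⇔ x) = 1 ⇔ 1 = 1
x ⇒ y = 2 ⇒ 1 = 1
(x ⇒ y) ⇔ z = 1 ⇔ 1 = 1
¬((x ⇒ y) ⇔ z) = ¬1 = 1
(y ⇔ (y ⇔ x)) ⇒ ¬((x ⇒ y) ⇔ z) = 1 ⇒ 1 = 1
z ⇒ z = 1 ⇒ 1 = 1
x ⇔ x = 2 ⇔ 2 = 2
z ⇔ y = 1 ⇔ 1 = 1
(x ⇔ x) ⇒ (z ⇔ y) = 2 ⇒ 1 = 1
(z ⇒ z) ⇒ ((x ⇔ x) ⇒ (z ⇔ y)) = 1 ⇒ 1 = 1
z ⇒ x = 1 ⇒ 2 = 2
(z ⇒ x) ⇒ z = 2 ⇒ 1 = 1
((z ⇒ x) ⇒ z) ⇒ x = 1 ⇒ 2 = 2
((z ⇒ z) ⇒ ((x ⇔ x) ⇒ (z ⇔ y))) ⇒ (((z ⇒ x) ⇒ z) ⇒ x) = 1 ⇒ 2 = 2
y ⇔ x = 1 ⇔ 2 = 1
¬x = ¬2 = 0
(y ⇔ x) ⇒ ¬x = 1 ⇒ 0 = 1
¬((y ⇔ x) ⇒ ¬x) = ¬1 = 1
(((z ⇒ z) ⇒ ((x ⇔ x) ⇒ (z ⇔ y))) ⇒ (((z ⇒ x) ⇒ z) ⇒ x)) ⇔ ¬((y ⇔ x) ⇒ ¬x) = 2 ⇔ 1 = 1
((y ⇔ (y ⇔ x)) ⇒ ¬((x ⇒ y) ⇔ z)) ⇒ ((((z ⇒ z) ⇒ ((x ⇔ x) ⇒ (z ⇔ y))) ⇒ (((z ⇒ x) ⇒ z) ⇒ x)) ⇔ ¬((y ⇔ x) ⇒ ¬x)) = 1 ⇒ 1 = 1

1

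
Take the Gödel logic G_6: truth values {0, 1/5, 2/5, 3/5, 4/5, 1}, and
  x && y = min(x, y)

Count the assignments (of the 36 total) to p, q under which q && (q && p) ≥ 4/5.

4

value 1: 1 assignment (counts)
value 4/5: 3 assignments (counts)
value 3/5: 5 assignments
value 2/5: 7 assignments
value 1/5: 9 assignments
value 0: 11 assignments
So 4 of the 36 assignments meet the threshold.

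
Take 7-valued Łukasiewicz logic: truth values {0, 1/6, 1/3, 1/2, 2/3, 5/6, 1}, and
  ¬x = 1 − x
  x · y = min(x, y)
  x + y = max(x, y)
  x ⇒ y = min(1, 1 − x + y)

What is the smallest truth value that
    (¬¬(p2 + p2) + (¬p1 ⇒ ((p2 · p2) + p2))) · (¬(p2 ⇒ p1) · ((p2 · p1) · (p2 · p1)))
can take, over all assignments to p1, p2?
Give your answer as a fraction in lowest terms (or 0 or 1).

0

Take p1 = 0, p2 = 0:
p2 + p2 = 0 + 0 = 0
¬(p2 + p2) = ¬0 = 1
¬¬(p2 + p2) = ¬1 = 0
¬p1 = ¬0 = 1
p2 · p2 = 0 · 0 = 0
(p2 · p2) + p2 = 0 + 0 = 0
¬p1 ⇒ ((p2 · p2) + p2) = 1 ⇒ 0 = 0
¬¬(p2 + p2) + (¬p1 ⇒ ((p2 · p2) + p2)) = 0 + 0 = 0
p2 ⇒ p1 = 0 ⇒ 0 = 1
¬(p2 ⇒ p1) = ¬1 = 0
p2 · p1 = 0 · 0 = 0
p2 · p1 = 0 · 0 = 0
(p2 · p1) · (p2 · p1) = 0 · 0 = 0
¬(p2 ⇒ p1) · ((p2 · p1) · (p2 · p1)) = 0 · 0 = 0
(¬¬(p2 + p2) + (¬p1 ⇒ ((p2 · p2) + p2))) · (¬(p2 ⇒ p1) · ((p2 · p1) · (p2 · p1))) = 0 · 0 = 0
No assignment yields a value below 0, so this is the minimum.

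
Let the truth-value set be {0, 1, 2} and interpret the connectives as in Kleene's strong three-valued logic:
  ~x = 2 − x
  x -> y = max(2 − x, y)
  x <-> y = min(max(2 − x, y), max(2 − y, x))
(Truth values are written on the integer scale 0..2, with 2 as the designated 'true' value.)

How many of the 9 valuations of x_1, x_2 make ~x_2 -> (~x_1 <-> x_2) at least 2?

4

x_1 = 0, x_2 = 0 ↦ 0  <
x_1 = 0, x_2 = 1 ↦ 1  <
x_1 = 0, x_2 = 2 ↦ 2  ≥
x_1 = 1, x_2 = 0 ↦ 1  <
x_1 = 1, x_2 = 1 ↦ 1  <
x_1 = 1, x_2 = 2 ↦ 2  ≥
x_1 = 2, x_2 = 0 ↦ 2  ≥
x_1 = 2, x_2 = 1 ↦ 1  <
x_1 = 2, x_2 = 2 ↦ 2  ≥
So 4 of the 9 assignments meet the threshold.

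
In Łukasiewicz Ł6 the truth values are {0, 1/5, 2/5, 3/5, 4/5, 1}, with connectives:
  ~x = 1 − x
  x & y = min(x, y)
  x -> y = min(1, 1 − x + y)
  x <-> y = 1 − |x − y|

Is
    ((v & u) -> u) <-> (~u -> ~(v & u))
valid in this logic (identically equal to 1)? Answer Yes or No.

At u = 2/5, v = 4/5, for instance:
v & u = 4/5 & 2/5 = 2/5
(v & u) -> u = 2/5 -> 2/5 = 1
~u = ~2/5 = 3/5
~(v & u) = ~2/5 = 3/5
~u -> ~(v & u) = 3/5 -> 3/5 = 1
((v & u) -> u) <-> (~u -> ~(v & u)) = 1 <-> 1 = 1
and checking the remaining 35 assignments likewise gives ≥ 1 in every case.

Yes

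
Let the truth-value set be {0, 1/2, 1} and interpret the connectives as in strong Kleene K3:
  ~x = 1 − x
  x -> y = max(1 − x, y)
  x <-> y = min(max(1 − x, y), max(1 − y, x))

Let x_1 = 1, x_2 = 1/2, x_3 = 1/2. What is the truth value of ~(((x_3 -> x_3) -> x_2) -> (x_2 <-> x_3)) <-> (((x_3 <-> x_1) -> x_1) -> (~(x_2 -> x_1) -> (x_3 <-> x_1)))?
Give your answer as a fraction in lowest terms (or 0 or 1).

x_3 -> x_3 = 1/2 -> 1/2 = 1/2
(x_3 -> x_3) -> x_2 = 1/2 -> 1/2 = 1/2
x_2 <-> x_3 = 1/2 <-> 1/2 = 1/2
((x_3 -> x_3) -> x_2) -> (x_2 <-> x_3) = 1/2 -> 1/2 = 1/2
~(((x_3 -> x_3) -> x_2) -> (x_2 <-> x_3)) = ~1/2 = 1/2
x_3 <-> x_1 = 1/2 <-> 1 = 1/2
(x_3 <-> x_1) -> x_1 = 1/2 -> 1 = 1
x_2 -> x_1 = 1/2 -> 1 = 1
~(x_2 -> x_1) = ~1 = 0
x_3 <-> x_1 = 1/2 <-> 1 = 1/2
~(x_2 -> x_1) -> (x_3 <-> x_1) = 0 -> 1/2 = 1
((x_3 <-> x_1) -> x_1) -> (~(x_2 -> x_1) -> (x_3 <-> x_1)) = 1 -> 1 = 1
~(((x_3 -> x_3) -> x_2) -> (x_2 <-> x_3)) <-> (((x_3 <-> x_1) -> x_1) -> (~(x_2 -> x_1) -> (x_3 <-> x_1))) = 1/2 <-> 1 = 1/2

1/2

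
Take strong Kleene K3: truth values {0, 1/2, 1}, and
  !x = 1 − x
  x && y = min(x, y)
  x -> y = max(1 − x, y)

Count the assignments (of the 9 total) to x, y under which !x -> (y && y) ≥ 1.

x = 0, y = 0 ↦ 0  <
x = 0, y = 1/2 ↦ 1/2  <
x = 0, y = 1 ↦ 1  ≥
x = 1/2, y = 0 ↦ 1/2  <
x = 1/2, y = 1/2 ↦ 1/2  <
x = 1/2, y = 1 ↦ 1  ≥
x = 1, y = 0 ↦ 1  ≥
x = 1, y = 1/2 ↦ 1  ≥
x = 1, y = 1 ↦ 1  ≥
So 5 of the 9 assignments meet the threshold.

5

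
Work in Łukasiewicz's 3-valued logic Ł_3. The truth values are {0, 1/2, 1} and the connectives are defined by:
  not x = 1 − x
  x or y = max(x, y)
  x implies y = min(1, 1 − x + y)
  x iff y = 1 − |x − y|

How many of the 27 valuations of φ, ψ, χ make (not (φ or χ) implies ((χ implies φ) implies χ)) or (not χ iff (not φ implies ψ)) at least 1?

24

value 1: 24 assignments (counts)
value 1/2: 2 assignments
value 0: 1 assignment
So 24 of the 27 assignments meet the threshold.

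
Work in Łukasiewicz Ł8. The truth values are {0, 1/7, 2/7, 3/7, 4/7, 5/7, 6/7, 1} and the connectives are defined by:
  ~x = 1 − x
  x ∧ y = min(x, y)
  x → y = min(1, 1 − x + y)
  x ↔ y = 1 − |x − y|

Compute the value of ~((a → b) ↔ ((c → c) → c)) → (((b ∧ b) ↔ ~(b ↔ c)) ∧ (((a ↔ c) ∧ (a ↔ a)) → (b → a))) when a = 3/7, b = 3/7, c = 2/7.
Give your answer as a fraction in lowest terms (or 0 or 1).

1

a → b = 3/7 → 3/7 = 1
c → c = 2/7 → 2/7 = 1
(c → c) → c = 1 → 2/7 = 2/7
(a → b) ↔ ((c → c) → c) = 1 ↔ 2/7 = 2/7
~((a → b) ↔ ((c → c) → c)) = ~2/7 = 5/7
b ∧ b = 3/7 ∧ 3/7 = 3/7
b ↔ c = 3/7 ↔ 2/7 = 6/7
~(b ↔ c) = ~6/7 = 1/7
(b ∧ b) ↔ ~(b ↔ c) = 3/7 ↔ 1/7 = 5/7
a ↔ c = 3/7 ↔ 2/7 = 6/7
a ↔ a = 3/7 ↔ 3/7 = 1
(a ↔ c) ∧ (a ↔ a) = 6/7 ∧ 1 = 6/7
b → a = 3/7 → 3/7 = 1
((a ↔ c) ∧ (a ↔ a)) → (b → a) = 6/7 → 1 = 1
((b ∧ b) ↔ ~(b ↔ c)) ∧ (((a ↔ c) ∧ (a ↔ a)) → (b → a)) = 5/7 ∧ 1 = 5/7
~((a → b) ↔ ((c → c) → c)) → (((b ∧ b) ↔ ~(b ↔ c)) ∧ (((a ↔ c) ∧ (a ↔ a)) → (b → a))) = 5/7 → 5/7 = 1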